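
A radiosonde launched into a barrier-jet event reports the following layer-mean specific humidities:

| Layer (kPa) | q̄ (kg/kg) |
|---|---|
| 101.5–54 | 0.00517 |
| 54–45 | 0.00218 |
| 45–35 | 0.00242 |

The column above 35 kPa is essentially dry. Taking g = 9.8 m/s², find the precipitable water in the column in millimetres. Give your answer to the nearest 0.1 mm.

PW ≈ 29.5 mm

Precipitable water is the column-integrated vapour mass per unit area: PW = (1/g) Σ q̄ Δp, with q in kg/kg and Δp in Pa (1 kg/m² of water = 1 mm).
Layer 101.5–54 kPa: Δp = 475 hPa = 47500 Pa, q̄ = 0.00517 kg/kg → 0.00517 × 47500 / 9.8 = 25.06 mm
Layer 54–45 kPa: Δp = 90 hPa = 9000 Pa, q̄ = 0.00218 kg/kg → 0.00218 × 9000 / 9.8 = 2.00 mm
Layer 45–35 kPa: Δp = 100 hPa = 10000 Pa, q̄ = 0.00242 kg/kg → 0.00242 × 10000 / 9.8 = 2.47 mm
PW = 25.06 + 2.00 + 2.47 = 29.53 ≈ 29.5 mm.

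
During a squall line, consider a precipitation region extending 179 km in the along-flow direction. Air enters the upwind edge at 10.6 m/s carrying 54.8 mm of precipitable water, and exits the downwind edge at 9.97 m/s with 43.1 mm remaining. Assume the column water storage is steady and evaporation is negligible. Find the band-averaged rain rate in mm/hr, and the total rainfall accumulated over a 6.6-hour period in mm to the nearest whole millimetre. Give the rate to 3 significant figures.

R ≈ 3.04 mm/hr; total ≈ 20 mm

Column moisture flux per unit crosswind length is F = V × PW.
Inflow: F_in = 10.6 × 54.8 = 580.88 mm·m/s
Outflow: F_out = 9.97 × 43.1 = 429.707 mm·m/s
Steady-state rate R = (F_in − F_out)/L = (580.88 − 429.707) / 179000 m = 8.445e-04 mm/s.
R = 8.445e-04 × 3600 = 3.04 mm/hr.
Over 6.6 h: total = 3.04 × 6.6 = 20.064 ≈ 20 mm.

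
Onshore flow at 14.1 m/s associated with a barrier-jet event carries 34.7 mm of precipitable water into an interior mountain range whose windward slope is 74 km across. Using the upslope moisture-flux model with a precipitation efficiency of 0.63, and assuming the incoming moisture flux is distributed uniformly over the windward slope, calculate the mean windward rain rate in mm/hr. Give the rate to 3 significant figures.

R ≈ 15.0 mm/hr

Incoming column moisture flux per unit ridge length: F = V × PW = 14.1 × 34.7 = 489.27 mm·m/s.
Spread over the 74 km slope with efficiency ε = 0.63: R = ε·F/W = 0.63 × 489.27 / 74000 m = 4.165e-03 mm/s.
R = 4.165e-03 × 3600 = 15.0 mm/hr.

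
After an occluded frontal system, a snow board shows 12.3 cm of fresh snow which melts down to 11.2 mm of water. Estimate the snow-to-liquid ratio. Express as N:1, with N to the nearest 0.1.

ratio ≈ 11.0

Ratio = snow depth / SWE = 123 mm / 11.2 mm = 11.0, i.e. 11.0:1.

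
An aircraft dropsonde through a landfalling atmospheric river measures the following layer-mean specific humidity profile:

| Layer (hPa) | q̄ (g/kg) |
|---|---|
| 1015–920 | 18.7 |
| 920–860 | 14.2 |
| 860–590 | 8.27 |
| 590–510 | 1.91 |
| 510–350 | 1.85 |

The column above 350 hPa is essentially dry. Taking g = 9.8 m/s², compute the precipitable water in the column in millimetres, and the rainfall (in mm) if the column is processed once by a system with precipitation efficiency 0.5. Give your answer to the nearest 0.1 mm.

PW ≈ 54.2 mm; rainfall ≈ 27.1 mm

Precipitable water is the column-integrated vapour mass per unit area: PW = (1/g) Σ q̄ Δp, with q in kg/kg and Δp in Pa (1 kg/m² of water = 1 mm).
Layer 1015–920 hPa: Δp = 95 hPa = 9500 Pa, q̄ = 0.0187 kg/kg → 0.0187 × 9500 / 9.8 = 18.13 mm
Layer 920–860 hPa: Δp = 60 hPa = 6000 Pa, q̄ = 0.0142 kg/kg → 0.0142 × 6000 / 9.8 = 8.69 mm
Layer 860–590 hPa: Δp = 270 hPa = 27000 Pa, q̄ = 0.00827 kg/kg → 0.00827 × 27000 / 9.8 = 22.78 mm
Layer 590–510 hPa: Δp = 80 hPa = 8000 Pa, q̄ = 0.00191 kg/kg → 0.00191 × 8000 / 9.8 = 1.56 mm
Layer 510–350 hPa: Δp = 160 hPa = 16000 Pa, q̄ = 0.00185 kg/kg → 0.00185 × 16000 / 9.8 = 3.02 mm
PW = 18.13 + 8.69 + 22.78 + 1.56 + 3.02 = 54.18 ≈ 54.2 mm.
Rainfall = ε × PW = 0.5 × 54.2 = 27.1 mm.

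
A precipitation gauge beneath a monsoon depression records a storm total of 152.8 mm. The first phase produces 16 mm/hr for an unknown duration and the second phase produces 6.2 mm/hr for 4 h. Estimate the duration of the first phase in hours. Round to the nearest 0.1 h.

Known phases: 6.2 × 4 = 24.8 mm.
Remaining depth = 152.8 − 24.8 = 128 mm.
Duration = 128 / 16 = 8.0 h.

duration ≈ 8.0 h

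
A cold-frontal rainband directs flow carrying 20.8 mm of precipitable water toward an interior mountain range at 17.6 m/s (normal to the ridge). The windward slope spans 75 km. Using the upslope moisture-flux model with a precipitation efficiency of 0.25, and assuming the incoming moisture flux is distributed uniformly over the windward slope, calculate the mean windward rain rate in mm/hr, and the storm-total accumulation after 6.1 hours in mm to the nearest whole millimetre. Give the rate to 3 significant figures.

R ≈ 4.39 mm/hr; total ≈ 27 mm

Incoming column moisture flux per unit ridge length: F = V × PW = 17.6 × 20.8 = 366.08 mm·m/s.
Spread over the 75 km slope with efficiency ε = 0.25: R = ε·F/W = 0.25 × 366.08 / 75000 m = 1.220e-03 mm/s.
R = 1.220e-03 × 3600 = 4.39 mm/hr.
Over 6.1 h: total = 4.39 × 6.1 = 26.779 ≈ 27 mm.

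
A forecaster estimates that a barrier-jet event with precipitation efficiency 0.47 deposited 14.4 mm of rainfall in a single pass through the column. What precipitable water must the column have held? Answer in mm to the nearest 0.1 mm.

PW ≈ 30.6 mm

PW = rainfall / ε = 14.4 / 0.47 = 30.6 mm.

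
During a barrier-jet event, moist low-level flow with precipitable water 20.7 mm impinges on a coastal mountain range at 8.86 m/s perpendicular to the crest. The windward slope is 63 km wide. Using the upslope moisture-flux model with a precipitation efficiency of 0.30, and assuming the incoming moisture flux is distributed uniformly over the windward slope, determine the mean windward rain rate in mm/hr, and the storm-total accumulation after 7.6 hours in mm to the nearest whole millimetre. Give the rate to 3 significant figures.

Incoming column moisture flux per unit ridge length: F = V × PW = 8.86 × 20.7 = 183.402 mm·m/s.
Spread over the 63 km slope with efficiency ε = 0.30: R = ε·F/W = 0.30 × 183.402 / 63000 m = 8.733e-04 mm/s.
R = 8.733e-04 × 3600 = 3.14 mm/hr.
Over 7.6 h: total = 3.14 × 7.6 = 23.864 ≈ 24 mm.

R ≈ 3.14 mm/hr; total ≈ 24 mm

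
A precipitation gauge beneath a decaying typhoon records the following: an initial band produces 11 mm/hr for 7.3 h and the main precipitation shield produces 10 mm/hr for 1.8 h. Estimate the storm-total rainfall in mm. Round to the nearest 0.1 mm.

Total = Σ Rᵢ Δtᵢ = 11 × 7.3 + 10 × 1.8
      = 80.3 + 18 = 98.3 mm.

total ≈ 98.3 mm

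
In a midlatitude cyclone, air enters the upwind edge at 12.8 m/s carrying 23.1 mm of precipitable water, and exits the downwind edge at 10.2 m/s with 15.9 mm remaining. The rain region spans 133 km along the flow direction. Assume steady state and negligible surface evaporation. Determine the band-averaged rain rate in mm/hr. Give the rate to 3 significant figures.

Column moisture flux per unit crosswind length is F = V × PW.
Inflow: F_in = 12.8 × 23.1 = 295.68 mm·m/s
Outflow: F_out = 10.2 × 15.9 = 162.18 mm·m/s
Steady-state rate R = (F_in − F_out)/L = (295.68 − 162.18) / 133000 m = 1.004e-03 mm/s.
R = 1.004e-03 × 3600 = 3.61 mm/hr.

R ≈ 3.61 mm/hr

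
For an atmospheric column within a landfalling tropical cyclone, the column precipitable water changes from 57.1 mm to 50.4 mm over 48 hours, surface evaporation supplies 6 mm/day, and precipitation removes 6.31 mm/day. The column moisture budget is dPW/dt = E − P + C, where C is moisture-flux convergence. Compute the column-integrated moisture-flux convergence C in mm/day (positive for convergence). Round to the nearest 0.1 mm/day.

dPW/dt = (50.4 − 57.1) mm / (48/24 day) = -3.350 mm/day.
C = dPW/dt − E + P = (-3.350) − 6 + 6.31 = -3.0 mm/day.

C ≈ -3.0 mm/day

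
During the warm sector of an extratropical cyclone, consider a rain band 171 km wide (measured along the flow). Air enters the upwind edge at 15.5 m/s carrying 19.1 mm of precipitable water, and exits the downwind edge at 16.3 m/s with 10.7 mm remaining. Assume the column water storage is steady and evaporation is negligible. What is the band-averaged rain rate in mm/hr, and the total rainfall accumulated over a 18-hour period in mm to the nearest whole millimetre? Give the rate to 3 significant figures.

Column moisture flux per unit crosswind length is F = V × PW.
Inflow: F_in = 15.5 × 19.1 = 296.05 mm·m/s
Outflow: F_out = 16.3 × 10.7 = 174.41 mm·m/s
Steady-state rate R = (F_in − F_out)/L = (296.05 − 174.41) / 171000 m = 7.113e-04 mm/s.
R = 7.113e-04 × 3600 = 2.56 mm/hr.
Over 18 h: total = 2.56 × 18 = 46.08 ≈ 46 mm.

R ≈ 2.56 mm/hr; total ≈ 46 mm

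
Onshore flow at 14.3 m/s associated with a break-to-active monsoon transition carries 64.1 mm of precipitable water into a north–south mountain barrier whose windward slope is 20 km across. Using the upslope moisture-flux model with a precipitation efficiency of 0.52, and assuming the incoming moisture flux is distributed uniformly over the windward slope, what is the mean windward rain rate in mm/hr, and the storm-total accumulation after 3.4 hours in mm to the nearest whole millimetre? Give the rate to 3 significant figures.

Incoming column moisture flux per unit ridge length: F = V × PW = 14.3 × 64.1 = 916.63 mm·m/s.
Spread over the 20 km slope with efficiency ε = 0.52: R = ε·F/W = 0.52 × 916.63 / 20000 m = 2.383e-02 mm/s.
R = 2.383e-02 × 3600 = 85.8 mm/hr.
Over 3.4 h: total = 85.8 × 3.4 = 291.72 ≈ 292 mm.

R ≈ 85.8 mm/hr; total ≈ 292 mm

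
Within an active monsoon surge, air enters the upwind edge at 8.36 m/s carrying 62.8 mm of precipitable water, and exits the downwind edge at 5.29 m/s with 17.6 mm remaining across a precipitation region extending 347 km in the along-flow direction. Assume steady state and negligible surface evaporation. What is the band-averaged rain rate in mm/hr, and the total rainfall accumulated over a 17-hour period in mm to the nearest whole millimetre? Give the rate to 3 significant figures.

Column moisture flux per unit crosswind length is F = V × PW.
Inflow: F_in = 8.36 × 62.8 = 525.008 mm·m/s
Outflow: F_out = 5.29 × 17.6 = 93.104 mm·m/s
Steady-state rate R = (F_in − F_out)/L = (525.008 − 93.104) / 347000 m = 1.245e-03 mm/s.
R = 1.245e-03 × 3600 = 4.48 mm/hr.
Over 17 h: total = 4.48 × 17 = 76.16 ≈ 76 mm.

R ≈ 4.48 mm/hr; total ≈ 76 mm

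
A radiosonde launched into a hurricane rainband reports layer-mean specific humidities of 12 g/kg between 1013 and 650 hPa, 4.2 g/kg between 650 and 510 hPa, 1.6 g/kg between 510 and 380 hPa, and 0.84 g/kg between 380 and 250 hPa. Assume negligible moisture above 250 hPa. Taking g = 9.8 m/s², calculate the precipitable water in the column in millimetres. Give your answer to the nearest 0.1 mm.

PW ≈ 53.7 mm

Precipitable water is the column-integrated vapour mass per unit area: PW = (1/g) Σ q̄ Δp, with q in kg/kg and Δp in Pa (1 kg/m² of water = 1 mm).
Layer 1013–650 hPa: Δp = 363 hPa = 36300 Pa, q̄ = 0.012 kg/kg → 0.012 × 36300 / 9.8 = 44.45 mm
Layer 650–510 hPa: Δp = 140 hPa = 14000 Pa, q̄ = 0.0042 kg/kg → 0.0042 × 14000 / 9.8 = 6.00 mm
Layer 510–380 hPa: Δp = 130 hPa = 13000 Pa, q̄ = 0.0016 kg/kg → 0.0016 × 13000 / 9.8 = 2.12 mm
Layer 380–250 hPa: Δp = 130 hPa = 13000 Pa, q̄ = 0.00084 kg/kg → 0.00084 × 13000 / 9.8 = 1.11 mm
PW = 44.45 + 6.00 + 2.12 + 1.11 = 53.68 ≈ 53.7 mm.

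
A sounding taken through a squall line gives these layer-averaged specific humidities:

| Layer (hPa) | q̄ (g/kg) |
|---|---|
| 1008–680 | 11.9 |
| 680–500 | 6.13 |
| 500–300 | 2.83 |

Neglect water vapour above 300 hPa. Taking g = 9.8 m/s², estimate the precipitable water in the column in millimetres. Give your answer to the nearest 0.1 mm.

Precipitable water is the column-integrated vapour mass per unit area: PW = (1/g) Σ q̄ Δp, with q in kg/kg and Δp in Pa (1 kg/m² of water = 1 mm).
Layer 1008–680 hPa: Δp = 328 hPa = 32800 Pa, q̄ = 0.0119 kg/kg → 0.0119 × 32800 / 9.8 = 39.83 mm
Layer 680–500 hPa: Δp = 180 hPa = 18000 Pa, q̄ = 0.00613 kg/kg → 0.00613 × 18000 / 9.8 = 11.26 mm
Layer 500–300 hPa: Δp = 200 hPa = 20000 Pa, q̄ = 0.00283 kg/kg → 0.00283 × 20000 / 9.8 = 5.78 mm
PW = 39.83 + 11.26 + 5.78 = 56.87 ≈ 56.9 mm.

PW ≈ 56.9 mm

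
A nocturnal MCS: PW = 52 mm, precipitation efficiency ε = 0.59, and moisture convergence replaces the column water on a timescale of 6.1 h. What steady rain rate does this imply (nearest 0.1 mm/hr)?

Each overturning extracts ε × PW = 0.59 × 52 = 30.68 mm.
Rate = ε·PW / τ = 30.68 / 6.1 h = 5.0 mm/hr.

R ≈ 5.0 mm/hr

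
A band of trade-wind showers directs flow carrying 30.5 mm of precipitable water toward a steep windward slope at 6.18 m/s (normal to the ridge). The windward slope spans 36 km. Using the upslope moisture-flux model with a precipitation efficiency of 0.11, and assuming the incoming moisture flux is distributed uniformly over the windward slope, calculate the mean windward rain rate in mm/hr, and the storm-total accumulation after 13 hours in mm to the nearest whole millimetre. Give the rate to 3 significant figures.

Incoming column moisture flux per unit ridge length: F = V × PW = 6.18 × 30.5 = 188.49 mm·m/s.
Spread over the 36 km slope with efficiency ε = 0.11: R = ε·F/W = 0.11 × 188.49 / 36000 m = 5.759e-04 mm/s.
R = 5.759e-04 × 3600 = 2.07 mm/hr.
Over 13 h: total = 2.07 × 13 = 26.91 ≈ 27 mm.

R ≈ 2.07 mm/hr; total ≈ 27 mm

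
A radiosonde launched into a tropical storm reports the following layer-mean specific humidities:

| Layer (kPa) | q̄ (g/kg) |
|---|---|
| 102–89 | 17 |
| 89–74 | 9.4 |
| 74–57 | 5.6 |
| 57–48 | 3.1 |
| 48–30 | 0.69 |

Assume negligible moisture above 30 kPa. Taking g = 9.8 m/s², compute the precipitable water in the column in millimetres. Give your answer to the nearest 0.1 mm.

PW ≈ 50.8 mm

Precipitable water is the column-integrated vapour mass per unit area: PW = (1/g) Σ q̄ Δp, with q in kg/kg and Δp in Pa (1 kg/m² of water = 1 mm).
Layer 102–89 kPa: Δp = 130 hPa = 13000 Pa, q̄ = 0.017 kg/kg → 0.017 × 13000 / 9.8 = 22.55 mm
Layer 89–74 kPa: Δp = 150 hPa = 15000 Pa, q̄ = 0.0094 kg/kg → 0.0094 × 15000 / 9.8 = 14.39 mm
Layer 74–57 kPa: Δp = 170 hPa = 17000 Pa, q̄ = 0.0056 kg/kg → 0.0056 × 17000 / 9.8 = 9.71 mm
Layer 57–48 kPa: Δp = 90 hPa = 9000 Pa, q̄ = 0.0031 kg/kg → 0.0031 × 9000 / 9.8 = 2.85 mm
Layer 48–30 kPa: Δp = 180 hPa = 18000 Pa, q̄ = 0.00069 kg/kg → 0.00069 × 18000 / 9.8 = 1.27 mm
PW = 22.55 + 14.39 + 9.71 + 2.85 + 1.27 = 50.77 ≈ 50.8 mm.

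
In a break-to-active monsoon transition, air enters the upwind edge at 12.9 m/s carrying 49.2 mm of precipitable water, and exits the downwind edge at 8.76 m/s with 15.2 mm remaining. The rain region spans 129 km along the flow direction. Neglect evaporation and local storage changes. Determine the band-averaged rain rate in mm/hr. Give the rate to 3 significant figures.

Column moisture flux per unit crosswind length is F = V × PW.
Inflow: F_in = 12.9 × 49.2 = 634.68 mm·m/s
Outflow: F_out = 8.76 × 15.2 = 133.152 mm·m/s
Steady-state rate R = (F_in − F_out)/L = (634.68 − 133.152) / 129000 m = 3.888e-03 mm/s.
R = 3.888e-03 × 3600 = 14.0 mm/hr.

R ≈ 14.0 mm/hr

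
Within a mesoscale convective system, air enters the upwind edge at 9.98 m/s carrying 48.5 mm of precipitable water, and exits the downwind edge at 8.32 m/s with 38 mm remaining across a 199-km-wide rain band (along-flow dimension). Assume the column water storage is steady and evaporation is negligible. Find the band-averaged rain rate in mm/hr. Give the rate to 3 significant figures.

Column moisture flux per unit crosswind length is F = V × PW.
Inflow: F_in = 9.98 × 48.5 = 484.03 mm·m/s
Outflow: F_out = 8.32 × 38 = 316.16 mm·m/s
Steady-state rate R = (F_in − F_out)/L = (484.03 − 316.16) / 199000 m = 8.436e-04 mm/s.
R = 8.436e-04 × 3600 = 3.04 mm/hr.

R ≈ 3.04 mm/hr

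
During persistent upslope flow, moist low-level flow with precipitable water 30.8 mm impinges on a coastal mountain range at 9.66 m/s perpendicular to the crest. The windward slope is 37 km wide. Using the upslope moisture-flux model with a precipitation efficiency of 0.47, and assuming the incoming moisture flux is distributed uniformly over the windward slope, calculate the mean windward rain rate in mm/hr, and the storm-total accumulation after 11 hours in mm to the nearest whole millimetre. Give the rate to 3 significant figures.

R ≈ 13.6 mm/hr; total ≈ 150 mm

Incoming column moisture flux per unit ridge length: F = V × PW = 9.66 × 30.8 = 297.528 mm·m/s.
Spread over the 37 km slope with efficiency ε = 0.47: R = ε·F/W = 0.47 × 297.528 / 37000 m = 3.779e-03 mm/s.
R = 3.779e-03 × 3600 = 13.6 mm/hr.
Over 11 h: total = 13.6 × 11 = 149.6 ≈ 150 mm.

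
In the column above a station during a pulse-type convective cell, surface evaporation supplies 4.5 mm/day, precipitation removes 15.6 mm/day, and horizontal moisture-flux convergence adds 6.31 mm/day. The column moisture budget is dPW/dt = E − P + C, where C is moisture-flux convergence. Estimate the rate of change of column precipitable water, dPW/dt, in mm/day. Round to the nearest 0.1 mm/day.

dPW/dt ≈ -4.8 mm/day

dPW/dt = E − P + C = 4.5 − 15.6 + (6.31) = -4.8 mm/day.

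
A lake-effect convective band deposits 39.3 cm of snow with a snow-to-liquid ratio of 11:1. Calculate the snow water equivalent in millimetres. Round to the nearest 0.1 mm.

SWE ≈ 35.7 mm

SWE = snow depth / ratio = 39.3 cm / 11 = 3.573 cm = 35.7 mm.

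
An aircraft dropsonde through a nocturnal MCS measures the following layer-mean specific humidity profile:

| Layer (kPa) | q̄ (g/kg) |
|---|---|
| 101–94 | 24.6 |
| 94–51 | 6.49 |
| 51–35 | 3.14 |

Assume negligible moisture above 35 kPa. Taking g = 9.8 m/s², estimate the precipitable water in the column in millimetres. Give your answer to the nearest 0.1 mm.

Precipitable water is the column-integrated vapour mass per unit area: PW = (1/g) Σ q̄ Δp, with q in kg/kg and Δp in Pa (1 kg/m² of water = 1 mm).
Layer 101–94 kPa: Δp = 70 hPa = 7000 Pa, q̄ = 0.0246 kg/kg → 0.0246 × 7000 / 9.8 = 17.57 mm
Layer 94–51 kPa: Δp = 430 hPa = 43000 Pa, q̄ = 0.00649 kg/kg → 0.00649 × 43000 / 9.8 = 28.48 mm
Layer 51–35 kPa: Δp = 160 hPa = 16000 Pa, q̄ = 0.00314 kg/kg → 0.00314 × 16000 / 9.8 = 5.13 mm
PW = 17.57 + 28.48 + 5.13 = 51.18 ≈ 51.2 mm.

PW ≈ 51.2 mm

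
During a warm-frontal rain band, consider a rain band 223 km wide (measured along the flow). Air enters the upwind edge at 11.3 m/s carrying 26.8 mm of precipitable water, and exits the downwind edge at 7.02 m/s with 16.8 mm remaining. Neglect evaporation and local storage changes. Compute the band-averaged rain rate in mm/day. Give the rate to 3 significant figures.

Column moisture flux per unit crosswind length is F = V × PW.
Inflow: F_in = 11.3 × 26.8 = 302.84 mm·m/s
Outflow: F_out = 7.02 × 16.8 = 117.936 mm·m/s
Steady-state rate R = (F_in − F_out)/L = (302.84 − 117.936) / 223000 m = 8.292e-04 mm/s.
R = 8.292e-04 × 3600 × 24 = 71.6 mm/day.

R ≈ 71.6 mm/day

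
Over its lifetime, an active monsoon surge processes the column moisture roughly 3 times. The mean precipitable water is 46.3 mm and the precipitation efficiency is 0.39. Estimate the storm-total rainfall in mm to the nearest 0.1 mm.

rainfall ≈ 54.2 mm

Each cycle deposits ε × PW = 0.39 × 46.3 = 18.057 mm.
Over 3 cycles: 3 × 18.057 = 54.2 mm.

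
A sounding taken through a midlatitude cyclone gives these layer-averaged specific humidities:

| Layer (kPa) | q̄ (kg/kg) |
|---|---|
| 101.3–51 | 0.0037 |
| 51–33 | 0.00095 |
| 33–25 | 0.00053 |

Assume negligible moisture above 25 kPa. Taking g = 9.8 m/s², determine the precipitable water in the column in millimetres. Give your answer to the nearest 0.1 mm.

PW ≈ 21.2 mm

Precipitable water is the column-integrated vapour mass per unit area: PW = (1/g) Σ q̄ Δp, with q in kg/kg and Δp in Pa (1 kg/m² of water = 1 mm).
Layer 101.3–51 kPa: Δp = 503 hPa = 50300 Pa, q̄ = 0.0037 kg/kg → 0.0037 × 50300 / 9.8 = 18.99 mm
Layer 51–33 kPa: Δp = 180 hPa = 18000 Pa, q̄ = 0.00095 kg/kg → 0.00095 × 18000 / 9.8 = 1.74 mm
Layer 33–25 kPa: Δp = 80 hPa = 8000 Pa, q̄ = 0.00053 kg/kg → 0.00053 × 8000 / 9.8 = 0.43 mm
PW = 18.99 + 1.74 + 0.43 = 21.16 ≈ 21.2 mm.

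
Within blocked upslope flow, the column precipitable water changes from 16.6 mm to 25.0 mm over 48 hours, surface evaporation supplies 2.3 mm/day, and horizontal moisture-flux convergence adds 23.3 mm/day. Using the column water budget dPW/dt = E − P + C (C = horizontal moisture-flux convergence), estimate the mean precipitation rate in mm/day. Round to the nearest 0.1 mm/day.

P ≈ 21.4 mm/day

dPW/dt = (25.0 − 16.6) mm / (48/24 day) = +4.200 mm/day.
P = E + C − dPW/dt = 2.3 + (23.3) − (+4.200) = 21.4 mm/day.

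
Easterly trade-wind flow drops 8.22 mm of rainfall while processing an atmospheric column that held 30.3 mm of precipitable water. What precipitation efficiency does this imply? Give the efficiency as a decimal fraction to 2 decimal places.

ε ≈ 0.27

ε = rainfall / PW = 8.22 / 30.3 = 0.27.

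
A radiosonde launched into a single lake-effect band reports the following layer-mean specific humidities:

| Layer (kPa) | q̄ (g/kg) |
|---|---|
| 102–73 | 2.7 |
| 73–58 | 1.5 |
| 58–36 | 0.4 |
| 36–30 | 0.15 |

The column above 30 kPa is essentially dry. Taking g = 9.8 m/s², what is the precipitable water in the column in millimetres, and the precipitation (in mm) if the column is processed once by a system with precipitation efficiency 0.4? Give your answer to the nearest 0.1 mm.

PW ≈ 11.3 mm; precipitation ≈ 4.5 mm

Precipitable water is the column-integrated vapour mass per unit area: PW = (1/g) Σ q̄ Δp, with q in kg/kg and Δp in Pa (1 kg/m² of water = 1 mm).
Layer 102–73 kPa: Δp = 290 hPa = 29000 Pa, q̄ = 0.0027 kg/kg → 0.0027 × 29000 / 9.8 = 7.99 mm
Layer 73–58 kPa: Δp = 150 hPa = 15000 Pa, q̄ = 0.0015 kg/kg → 0.0015 × 15000 / 9.8 = 2.30 mm
Layer 58–36 kPa: Δp = 220 hPa = 22000 Pa, q̄ = 0.0004 kg/kg → 0.0004 × 22000 / 9.8 = 0.90 mm
Layer 36–30 kPa: Δp = 60 hPa = 6000 Pa, q̄ = 0.00015 kg/kg → 0.00015 × 6000 / 9.8 = 0.09 mm
PW = 7.99 + 2.30 + 0.90 + 0.09 = 11.28 ≈ 11.3 mm.
Precipitation = ε × PW = 0.4 × 11.3 = 4.5 mm.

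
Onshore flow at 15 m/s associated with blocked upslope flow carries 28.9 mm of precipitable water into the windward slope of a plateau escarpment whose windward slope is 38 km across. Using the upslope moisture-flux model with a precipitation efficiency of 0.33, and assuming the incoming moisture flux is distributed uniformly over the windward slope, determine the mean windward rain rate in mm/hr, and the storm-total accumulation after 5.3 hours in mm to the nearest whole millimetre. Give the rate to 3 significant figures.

R ≈ 13.6 mm/hr; total ≈ 72 mm

Incoming column moisture flux per unit ridge length: F = V × PW = 15 × 28.9 = 433.5 mm·m/s.
Spread over the 38 km slope with efficiency ε = 0.33: R = ε·F/W = 0.33 × 433.5 / 38000 m = 3.765e-03 mm/s.
R = 3.765e-03 × 3600 = 13.6 mm/hr.
Over 5.3 h: total = 13.6 × 5.3 = 72.08 ≈ 72 mm.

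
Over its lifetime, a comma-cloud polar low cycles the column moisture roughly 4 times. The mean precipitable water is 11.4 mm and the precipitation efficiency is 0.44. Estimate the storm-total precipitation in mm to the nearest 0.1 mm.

Each cycle deposits ε × PW = 0.44 × 11.4 = 5.016 mm.
Over 4 cycles: 4 × 5.016 = 20.1 mm.

precipitation ≈ 20.1 mm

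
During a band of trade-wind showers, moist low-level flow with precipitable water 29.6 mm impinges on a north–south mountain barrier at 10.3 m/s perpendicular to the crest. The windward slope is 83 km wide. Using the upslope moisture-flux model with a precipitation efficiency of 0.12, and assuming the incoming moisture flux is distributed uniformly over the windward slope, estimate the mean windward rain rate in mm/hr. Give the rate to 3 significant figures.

Incoming column moisture flux per unit ridge length: F = V × PW = 10.3 × 29.6 = 304.88 mm·m/s.
Spread over the 83 km slope with efficiency ε = 0.12: R = ε·F/W = 0.12 × 304.88 / 83000 m = 4.408e-04 mm/s.
R = 4.408e-04 × 3600 = 1.59 mm/hr.

R ≈ 1.59 mm/hr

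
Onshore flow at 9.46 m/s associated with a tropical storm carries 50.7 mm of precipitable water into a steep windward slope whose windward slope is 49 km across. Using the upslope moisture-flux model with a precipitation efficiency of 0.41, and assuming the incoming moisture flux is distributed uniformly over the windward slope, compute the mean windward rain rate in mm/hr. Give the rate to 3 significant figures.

Incoming column moisture flux per unit ridge length: F = V × PW = 9.46 × 50.7 = 479.622 mm·m/s.
Spread over the 49 km slope with efficiency ε = 0.41: R = ε·F/W = 0.41 × 479.622 / 49000 m = 4.013e-03 mm/s.
R = 4.013e-03 × 3600 = 14.4 mm/hr.

R ≈ 14.4 mm/hr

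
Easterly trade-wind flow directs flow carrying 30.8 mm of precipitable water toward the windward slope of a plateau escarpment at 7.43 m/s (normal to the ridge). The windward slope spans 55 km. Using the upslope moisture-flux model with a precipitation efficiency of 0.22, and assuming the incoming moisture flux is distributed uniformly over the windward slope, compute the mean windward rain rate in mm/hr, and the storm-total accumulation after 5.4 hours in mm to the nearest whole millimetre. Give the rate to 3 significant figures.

R ≈ 3.30 mm/hr; total ≈ 18 mm

Incoming column moisture flux per unit ridge length: F = V × PW = 7.43 × 30.8 = 228.844 mm·m/s.
Spread over the 55 km slope with efficiency ε = 0.22: R = ε·F/W = 0.22 × 228.844 / 55000 m = 9.154e-04 mm/s.
R = 9.154e-04 × 3600 = 3.30 mm/hr.
Over 5.4 h: total = 3.30 × 5.4 = 17.82 ≈ 18 mm.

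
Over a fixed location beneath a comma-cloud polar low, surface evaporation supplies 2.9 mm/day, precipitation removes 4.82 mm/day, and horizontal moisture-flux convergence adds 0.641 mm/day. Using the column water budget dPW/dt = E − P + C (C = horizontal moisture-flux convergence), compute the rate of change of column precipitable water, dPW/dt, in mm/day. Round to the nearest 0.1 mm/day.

dPW/dt = E − P + C = 2.9 − 4.82 + (0.641) = -1.3 mm/day.

dPW/dt ≈ -1.3 mm/day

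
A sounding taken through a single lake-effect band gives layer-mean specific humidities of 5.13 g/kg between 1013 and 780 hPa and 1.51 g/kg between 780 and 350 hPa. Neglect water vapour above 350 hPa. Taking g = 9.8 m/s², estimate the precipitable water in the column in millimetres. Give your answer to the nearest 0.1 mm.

PW ≈ 18.8 mm

Precipitable water is the column-integrated vapour mass per unit area: PW = (1/g) Σ q̄ Δp, with q in kg/kg and Δp in Pa (1 kg/m² of water = 1 mm).
Layer 1013–780 hPa: Δp = 233 hPa = 23300 Pa, q̄ = 0.00513 kg/kg → 0.00513 × 23300 / 9.8 = 12.20 mm
Layer 780–350 hPa: Δp = 430 hPa = 43000 Pa, q̄ = 0.00151 kg/kg → 0.00151 × 43000 / 9.8 = 6.63 mm
PW = 12.20 + 6.63 = 18.83 ≈ 18.8 mm.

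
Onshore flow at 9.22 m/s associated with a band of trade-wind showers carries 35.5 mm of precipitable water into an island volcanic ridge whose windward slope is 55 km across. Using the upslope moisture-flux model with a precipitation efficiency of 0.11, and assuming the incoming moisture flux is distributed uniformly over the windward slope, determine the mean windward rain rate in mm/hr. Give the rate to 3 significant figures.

Incoming column moisture flux per unit ridge length: F = V × PW = 9.22 × 35.5 = 327.31 mm·m/s.
Spread over the 55 km slope with efficiency ε = 0.11: R = ε·F/W = 0.11 × 327.31 / 55000 m = 6.546e-04 mm/s.
R = 6.546e-04 × 3600 = 2.36 mm/hr.

R ≈ 2.36 mm/hr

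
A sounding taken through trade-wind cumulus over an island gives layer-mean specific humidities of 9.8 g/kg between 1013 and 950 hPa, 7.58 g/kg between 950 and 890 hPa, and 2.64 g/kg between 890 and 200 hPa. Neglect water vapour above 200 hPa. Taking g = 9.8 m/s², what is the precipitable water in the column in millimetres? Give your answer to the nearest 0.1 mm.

PW ≈ 29.5 mm

Precipitable water is the column-integrated vapour mass per unit area: PW = (1/g) Σ q̄ Δp, with q in kg/kg and Δp in Pa (1 kg/m² of water = 1 mm).
Layer 1013–950 hPa: Δp = 63 hPa = 6300 Pa, q̄ = 0.0098 kg/kg → 0.0098 × 6300 / 9.8 = 6.30 mm
Layer 950–890 hPa: Δp = 60 hPa = 6000 Pa, q̄ = 0.00758 kg/kg → 0.00758 × 6000 / 9.8 = 4.64 mm
Layer 890–200 hPa: Δp = 690 hPa = 69000 Pa, q̄ = 0.00264 kg/kg → 0.00264 × 69000 / 9.8 = 18.59 mm
PW = 6.30 + 4.64 + 18.59 = 29.53 ≈ 29.5 mm.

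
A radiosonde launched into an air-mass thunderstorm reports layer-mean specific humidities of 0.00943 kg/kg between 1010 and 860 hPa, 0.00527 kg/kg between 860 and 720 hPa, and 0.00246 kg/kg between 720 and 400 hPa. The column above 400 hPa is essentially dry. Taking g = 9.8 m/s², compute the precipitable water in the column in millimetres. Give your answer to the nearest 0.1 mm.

PW ≈ 30.0 mm

Precipitable water is the column-integrated vapour mass per unit area: PW = (1/g) Σ q̄ Δp, with q in kg/kg and Δp in Pa (1 kg/m² of water = 1 mm).
Layer 1010–860 hPa: Δp = 150 hPa = 15000 Pa, q̄ = 0.00943 kg/kg → 0.00943 × 15000 / 9.8 = 14.43 mm
Layer 860–720 hPa: Δp = 140 hPa = 14000 Pa, q̄ = 0.00527 kg/kg → 0.00527 × 14000 / 9.8 = 7.53 mm
Layer 720–400 hPa: Δp = 320 hPa = 32000 Pa, q̄ = 0.00246 kg/kg → 0.00246 × 32000 / 9.8 = 8.03 mm
PW = 14.43 + 7.53 + 8.03 = 29.99 ≈ 30.0 mm.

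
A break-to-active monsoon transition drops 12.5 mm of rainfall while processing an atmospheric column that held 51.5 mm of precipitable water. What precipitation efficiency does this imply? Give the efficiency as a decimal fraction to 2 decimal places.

ε ≈ 0.24

ε = rainfall / PW = 12.5 / 51.5 = 0.24.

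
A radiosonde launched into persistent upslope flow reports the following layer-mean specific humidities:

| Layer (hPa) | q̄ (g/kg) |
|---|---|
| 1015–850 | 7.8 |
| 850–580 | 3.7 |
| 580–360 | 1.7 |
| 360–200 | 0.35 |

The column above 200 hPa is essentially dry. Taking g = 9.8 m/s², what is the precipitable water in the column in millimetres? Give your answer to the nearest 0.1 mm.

PW ≈ 27.7 mm

Precipitable water is the column-integrated vapour mass per unit area: PW = (1/g) Σ q̄ Δp, with q in kg/kg and Δp in Pa (1 kg/m² of water = 1 mm).
Layer 1015–850 hPa: Δp = 165 hPa = 16500 Pa, q̄ = 0.0078 kg/kg → 0.0078 × 16500 / 9.8 = 13.13 mm
Layer 850–580 hPa: Δp = 270 hPa = 27000 Pa, q̄ = 0.0037 kg/kg → 0.0037 × 27000 / 9.8 = 10.19 mm
Layer 580–360 hPa: Δp = 220 hPa = 22000 Pa, q̄ = 0.0017 kg/kg → 0.0017 × 22000 / 9.8 = 3.82 mm
Layer 360–200 hPa: Δp = 160 hPa = 16000 Pa, q̄ = 0.00035 kg/kg → 0.00035 × 16000 / 9.8 = 0.57 mm
PW = 13.13 + 10.19 + 3.82 + 0.57 = 27.71 ≈ 27.7 mm.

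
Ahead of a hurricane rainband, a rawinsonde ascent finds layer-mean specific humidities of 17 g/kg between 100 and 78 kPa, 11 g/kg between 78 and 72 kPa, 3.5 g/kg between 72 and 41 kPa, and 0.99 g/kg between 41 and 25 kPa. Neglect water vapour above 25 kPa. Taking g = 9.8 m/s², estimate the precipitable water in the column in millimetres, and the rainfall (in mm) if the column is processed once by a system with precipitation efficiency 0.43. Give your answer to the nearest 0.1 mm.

PW ≈ 57.6 mm; rainfall ≈ 24.8 mm

Precipitable water is the column-integrated vapour mass per unit area: PW = (1/g) Σ q̄ Δp, with q in kg/kg and Δp in Pa (1 kg/m² of water = 1 mm).
Layer 100–78 kPa: Δp = 220 hPa = 22000 Pa, q̄ = 0.017 kg/kg → 0.017 × 22000 / 9.8 = 38.16 mm
Layer 78–72 kPa: Δp = 60 hPa = 6000 Pa, q̄ = 0.011 kg/kg → 0.011 × 6000 / 9.8 = 6.73 mm
Layer 72–41 kPa: Δp = 310 hPa = 31000 Pa, q̄ = 0.0035 kg/kg → 0.0035 × 31000 / 9.8 = 11.07 mm
Layer 41–25 kPa: Δp = 160 hPa = 16000 Pa, q̄ = 0.00099 kg/kg → 0.00099 × 16000 / 9.8 = 1.62 mm
PW = 38.16 + 6.73 + 11.07 + 1.62 = 57.58 ≈ 57.6 mm.
Rainfall = ε × PW = 0.43 × 57.6 = 24.8 mm.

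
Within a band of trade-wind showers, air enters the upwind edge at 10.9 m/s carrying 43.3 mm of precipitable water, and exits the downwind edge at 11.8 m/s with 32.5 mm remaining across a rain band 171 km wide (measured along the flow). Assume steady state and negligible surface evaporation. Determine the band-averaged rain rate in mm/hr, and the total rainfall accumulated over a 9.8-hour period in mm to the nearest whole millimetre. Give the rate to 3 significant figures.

R ≈ 1.86 mm/hr; total ≈ 18 mm

Column moisture flux per unit crosswind length is F = V × PW.
Inflow: F_in = 10.9 × 43.3 = 471.97 mm·m/s
Outflow: F_out = 11.8 × 32.5 = 383.5 mm·m/s
Steady-state rate R = (F_in − F_out)/L = (471.97 − 383.5) / 171000 m = 5.174e-04 mm/s.
R = 5.174e-04 × 3600 = 1.86 mm/hr.
Over 9.8 h: total = 1.86 × 9.8 = 18.228 ≈ 18 mm.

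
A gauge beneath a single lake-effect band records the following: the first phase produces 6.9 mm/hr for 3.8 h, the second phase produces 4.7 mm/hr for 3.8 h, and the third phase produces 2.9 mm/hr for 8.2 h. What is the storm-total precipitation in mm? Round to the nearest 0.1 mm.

Total = Σ Rᵢ Δtᵢ = 6.9 × 3.8 + 4.7 × 3.8 + 2.9 × 8.2
      = 26.22 + 17.86 + 23.78 = 67.9 mm.

total ≈ 67.9 mm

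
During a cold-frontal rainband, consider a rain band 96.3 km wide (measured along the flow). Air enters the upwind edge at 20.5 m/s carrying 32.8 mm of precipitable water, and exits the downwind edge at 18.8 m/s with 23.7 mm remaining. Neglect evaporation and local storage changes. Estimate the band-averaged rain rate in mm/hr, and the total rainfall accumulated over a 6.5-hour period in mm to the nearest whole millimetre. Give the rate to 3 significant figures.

R ≈ 8.48 mm/hr; total ≈ 55 mm

Column moisture flux per unit crosswind length is F = V × PW.
Inflow: F_in = 20.5 × 32.8 = 672.4 mm·m/s
Outflow: F_out = 18.8 × 23.7 = 445.56 mm·m/s
Steady-state rate R = (F_in − F_out)/L = (672.4 − 445.56) / 96300 m = 2.356e-03 mm/s.
R = 2.356e-03 × 3600 = 8.48 mm/hr.
Over 6.5 h: total = 8.48 × 6.5 = 55.12 ≈ 55 mm.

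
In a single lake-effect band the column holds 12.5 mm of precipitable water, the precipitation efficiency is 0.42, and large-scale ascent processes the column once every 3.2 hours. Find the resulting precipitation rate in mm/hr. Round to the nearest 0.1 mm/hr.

Each overturning extracts ε × PW = 0.42 × 12.5 = 5.25 mm.
Rate = ε·PW / τ = 5.25 / 3.2 h = 1.6 mm/hr.

R ≈ 1.6 mm/hr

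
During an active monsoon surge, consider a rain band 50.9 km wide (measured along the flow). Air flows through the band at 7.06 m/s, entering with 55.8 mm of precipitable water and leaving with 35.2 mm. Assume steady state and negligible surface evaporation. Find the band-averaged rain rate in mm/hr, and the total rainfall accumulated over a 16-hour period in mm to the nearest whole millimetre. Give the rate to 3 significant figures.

Column moisture flux per unit crosswind length is F = V × PW.
Inflow: F_in = 7.06 × 55.8 = 393.948 mm·m/s
Outflow: F_out = 7.06 × 35.2 = 248.512 mm·m/s
Steady-state rate R = (F_in − F_out)/L = (393.948 − 248.512) / 50900 m = 2.857e-03 mm/s.
R = 2.857e-03 × 3600 = 10.3 mm/hr.
Over 16 h: total = 10.3 × 16 = 164.8 ≈ 165 mm.

R ≈ 10.3 mm/hr; total ≈ 165 mm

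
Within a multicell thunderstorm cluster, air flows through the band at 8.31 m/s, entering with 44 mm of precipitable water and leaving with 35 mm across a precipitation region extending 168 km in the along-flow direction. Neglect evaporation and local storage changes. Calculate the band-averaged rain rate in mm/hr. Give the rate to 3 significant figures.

R ≈ 1.60 mm/hr

Column moisture flux per unit crosswind length is F = V × PW.
Inflow: F_in = 8.31 × 44 = 365.64 mm·m/s
Outflow: F_out = 8.31 × 35 = 290.85 mm·m/s
Steady-state rate R = (F_in − F_out)/L = (365.64 − 290.85) / 168000 m = 4.452e-04 mm/s.
R = 4.452e-04 × 3600 = 1.60 mm/hr.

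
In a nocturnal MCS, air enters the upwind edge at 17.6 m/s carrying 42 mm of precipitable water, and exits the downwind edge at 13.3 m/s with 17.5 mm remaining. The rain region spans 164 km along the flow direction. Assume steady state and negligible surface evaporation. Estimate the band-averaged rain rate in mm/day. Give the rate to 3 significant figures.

Column moisture flux per unit crosswind length is F = V × PW.
Inflow: F_in = 17.6 × 42 = 739.2 mm·m/s
Outflow: F_out = 13.3 × 17.5 = 232.75 mm·m/s
Steady-state rate R = (F_in − F_out)/L = (739.2 − 232.75) / 164000 m = 3.088e-03 mm/s.
R = 3.088e-03 × 3600 × 24 = 267 mm/day.

R ≈ 267 mm/day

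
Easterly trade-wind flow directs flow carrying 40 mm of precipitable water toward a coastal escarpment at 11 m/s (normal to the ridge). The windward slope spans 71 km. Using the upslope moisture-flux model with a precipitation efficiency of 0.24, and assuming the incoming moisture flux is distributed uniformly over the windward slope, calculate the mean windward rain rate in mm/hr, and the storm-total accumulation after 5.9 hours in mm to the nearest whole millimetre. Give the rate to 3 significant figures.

Incoming column moisture flux per unit ridge length: F = V × PW = 11 × 40 = 440 mm·m/s.
Spread over the 71 km slope with efficiency ε = 0.24: R = ε·F/W = 0.24 × 440 / 71000 m = 1.487e-03 mm/s.
R = 1.487e-03 × 3600 = 5.35 mm/hr.
Over 5.9 h: total = 5.35 × 5.9 = 31.565 ≈ 32 mm.

R ≈ 5.35 mm/hr; total ≈ 32 mm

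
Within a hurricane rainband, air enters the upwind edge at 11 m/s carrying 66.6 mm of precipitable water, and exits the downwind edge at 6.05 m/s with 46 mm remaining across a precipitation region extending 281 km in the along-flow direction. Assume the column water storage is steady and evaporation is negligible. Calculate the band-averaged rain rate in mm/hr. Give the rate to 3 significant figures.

Column moisture flux per unit crosswind length is F = V × PW.
Inflow: F_in = 11 × 66.6 = 732.6 mm·m/s
Outflow: F_out = 6.05 × 46 = 278.3 mm·m/s
Steady-state rate R = (F_in − F_out)/L = (732.6 − 278.3) / 281000 m = 1.617e-03 mm/s.
R = 1.617e-03 × 3600 = 5.82 mm/hr.

R ≈ 5.82 mm/hr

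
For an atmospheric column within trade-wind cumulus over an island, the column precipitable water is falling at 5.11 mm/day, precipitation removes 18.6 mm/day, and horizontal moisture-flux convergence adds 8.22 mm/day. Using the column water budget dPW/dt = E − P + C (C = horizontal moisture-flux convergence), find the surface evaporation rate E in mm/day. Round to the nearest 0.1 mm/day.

dPW/dt = -5.11 mm/day.
E = dPW/dt + P − C = (-5.11) + 18.6 − (8.22) = 5.3 mm/day.

E ≈ 5.3 mm/day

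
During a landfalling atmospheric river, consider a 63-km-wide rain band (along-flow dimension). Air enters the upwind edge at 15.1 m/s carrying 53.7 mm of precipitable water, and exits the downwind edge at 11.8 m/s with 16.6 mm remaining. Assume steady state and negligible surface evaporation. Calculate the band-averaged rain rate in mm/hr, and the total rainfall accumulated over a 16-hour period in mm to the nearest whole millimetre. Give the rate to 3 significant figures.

R ≈ 35.1 mm/hr; total ≈ 562 mm

Column moisture flux per unit crosswind length is F = V × PW.
Inflow: F_in = 15.1 × 53.7 = 810.87 mm·m/s
Outflow: F_out = 11.8 × 16.6 = 195.88 mm·m/s
Steady-state rate R = (F_in − F_out)/L = (810.87 − 195.88) / 63000 m = 9.762e-03 mm/s.
R = 9.762e-03 × 3600 = 35.1 mm/hr.
Over 16 h: total = 35.1 × 16 = 561.6 ≈ 562 mm.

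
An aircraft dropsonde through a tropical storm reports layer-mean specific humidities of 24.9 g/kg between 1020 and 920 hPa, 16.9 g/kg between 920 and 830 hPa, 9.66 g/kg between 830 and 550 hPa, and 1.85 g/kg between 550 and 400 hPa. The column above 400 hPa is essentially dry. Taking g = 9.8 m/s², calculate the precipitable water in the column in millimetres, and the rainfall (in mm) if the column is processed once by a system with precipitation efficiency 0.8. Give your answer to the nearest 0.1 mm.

PW ≈ 71.4 mm; rainfall ≈ 57.1 mm

Precipitable water is the column-integrated vapour mass per unit area: PW = (1/g) Σ q̄ Δp, with q in kg/kg and Δp in Pa (1 kg/m² of water = 1 mm).
Layer 1020–920 hPa: Δp = 100 hPa = 10000 Pa, q̄ = 0.0249 kg/kg → 0.0249 × 10000 / 9.8 = 25.41 mm
Layer 920–830 hPa: Δp = 90 hPa = 9000 Pa, q̄ = 0.0169 kg/kg → 0.0169 × 9000 / 9.8 = 15.52 mm
Layer 830–550 hPa: Δp = 280 hPa = 28000 Pa, q̄ = 0.00966 kg/kg → 0.00966 × 28000 / 9.8 = 27.60 mm
Layer 550–400 hPa: Δp = 150 hPa = 15000 Pa, q̄ = 0.00185 kg/kg → 0.00185 × 15000 / 9.8 = 2.83 mm
PW = 25.41 + 15.52 + 27.60 + 2.83 = 71.36 ≈ 71.4 mm.
Rainfall = ε × PW = 0.8 × 71.4 = 57.1 mm.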